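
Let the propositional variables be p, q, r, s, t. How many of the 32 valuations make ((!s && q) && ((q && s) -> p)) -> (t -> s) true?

28

Initial set: {(((!s && q) && ((q && s) -> p)) -> (t -> s))}.
(((!s && q) && ((q && s) -> p)) -> (t -> s)): β-rule — branch into !((!s && q) && ((q && s) -> p))  //  (t -> s).
  branch 1 (add !((!s && q) && ((q && s) -> p))):
    !((!s && q) && ((q && s) -> p)): β-rule — branch into !(!s && q)  //  !((q && s) -> p).
      branch 1.1 (add !(!s && q)):
        !(!s && q): β-rule — branch into !!s  //  !q.
          branch 1.1.1 (add !!s):
            ○ open, literals {s=1}.
          branch 1.1.2 (add !q):
            ○ open, literals {q=0}.
      branch 1.2 (add !((q && s) -> p)):
        !((q && s) -> p): α-rule — add (q && s), !p.
        (q && s): α-rule — add q, s.
        ○ open, literals {p=0, q=1, s=1}.
  branch 2 (add (t -> s)):
    (t -> s): β-rule — branch into !t  //  s.
      branch 2.1 (add !t):
        ○ open, literals {t=0}.
      branch 2.2 (add s):
        ○ open, literals {s=1}.
0 branches closed, 5 open.
Each open branch fixes some atoms; the unmentioned ones are free. Counting distinct full assignments: branch {s=1} (p, q, r, t) contributes 16 new; branch {q=0} (p, r, s, t) contributes 8 new; branch {p=0, q=1, s=1} (r, t) contributes 0 new; branch {t=0} (p, q, r, s) contributes 4 new; branch {s=1} (p, q, r, t) contributes 0 new. Total: 28.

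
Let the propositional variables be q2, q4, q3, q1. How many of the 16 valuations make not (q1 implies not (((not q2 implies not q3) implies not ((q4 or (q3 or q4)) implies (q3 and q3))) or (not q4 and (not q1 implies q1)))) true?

Initial set: {not (q1 implies not (((not q2 implies not q3) implies not ((q4 or (q3 or q4)) implies (q3 and q3))) or (not q4 and (not q1 implies q1))))}.
not (q1 implies not (((not q2 implies not q3) implies not ((q4 or (q3 or q4)) implies (q3 and q3))) or (not q4 and (not q1 implies q1)))): α-rule — add q1, not not (((not q2 implies not q3) implies not ((q4 or (q3 or q4)) implies (q3 and q3))) or (not q4 and (not q1 implies q1))).
not not (((not q2 implies not q3) implies not ((q4 or (q3 or q4)) implies (q3 and q3))) or (not q4 and (not q1 implies q1))): β-rule — branch into ((not q2 implies not q3) implies not ((q4 or (q3 or q4)) implies (q3 and q3)))  //  (not q4 and (not q1 implies q1)).
  branch 1 (add ((not q2 implies not q3) implies not ((q4 or (q3 or q4)) implies (q3 and q3)))):
    ((not q2 implies not q3) implies not ((q4 or (q3 or q4)) implies (q3 and q3))): β-rule — branch into not (not q2 implies not q3)  //  not ((q4 or (q3 or q4)) implies (q3 and q3)).
      branch 1.1 (add not (not q2 implies not q3)):
        not (not q2 implies not q3): α-rule — add not q2, not not q3.
        ○ open, literals {q1=true, q2=false, q3=true}.
      branch 1.2 (add not ((q4 or (q3 or q4)) implies (q3 and q3))):
        not ((q4 or (q3 or q4)) implies (q3 and q3)): α-rule — add (q4 or (q3 or q4)), not (q3 and q3).
        (q4 or (q3 or q4)): β-rule — branch into q4  //  (q3 or q4).
          branch 1.2.1 (add q4):
            not (q3 and q3): β-rule — branch into not q3  //  not q3.
              branch 1.2.1.1 (add not q3):
                ○ open, literals {q1=true, q3=false, q4=true}.
              branch 1.2.1.2 (add not q3):
                ○ open, literals {q1=true, q3=false, q4=true}.
          branch 1.2.2 (add (q3 or q4)):
            not (q3 and q3): β-rule — branch into not q3  //  not q3.
              branch 1.2.2.1 (add not q3):
                (q3 or q4): β-rule — branch into q3  //  q4.
                  branch 1.2.2.1.1 (add q3):
                    × closes — contains both q3 and not q3.
                  branch 1.2.2.1.2 (add q4):
                    ○ open, literals {q1=true, q3=false, q4=true}.
              branch 1.2.2.2 (add not q3):
                (q3 or q4): β-rule — branch into q3  //  q4.
                  branch 1.2.2.2.1 (add q3):
                    × closes — contains both q3 and not q3.
                  branch 1.2.2.2.2 (add q4):
                    ○ open, literals {q1=true, q3=false, q4=true}.
  branch 2 (add (not q4 and (not q1 implies q1))):
    (not q4 and (not q1 implies q1)): α-rule — add not q4, (not q1 implies q1).
    (not q1 implies q1): β-rule — branch into not not q1  //  q1.
      branch 2.1 (add not not q1):
        ○ open, literals {q1=true, q4=false}.
      branch 2.2 (add q1):
        ○ open, literals {q1=true, q4=false}.
2 branches closed, 7 open.
Each open branch fixes some atoms; the unmentioned ones are free. Counting distinct full assignments: branch {q1=true, q2=false, q3=true} (q4) contributes 2 new; branch {q1=true, q3=false, q4=true} (q2) contributes 2 new; branch {q1=true, q3=false, q4=true} (q2) contributes 0 new; branch {q1=true, q3=false, q4=true} (q2) contributes 0 new; branch {q1=true, q3=false, q4=true} (q2) contributes 0 new; branch {q1=true, q4=false} (q2, q3) contributes 3 new; branch {q1=true, q4=false} (q2, q3) contributes 0 new. Total: 7.

7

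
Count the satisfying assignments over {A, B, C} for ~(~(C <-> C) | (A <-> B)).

4

Initial set: {~(~(C <-> C) | (A <-> B))}.
~(~(C <-> C) | (A <-> B)): α-rule — add ~~(C <-> C), ~(A <-> B).
~~(C <-> C): β-rule — branch into C, C  //  ~C, ~C.
  branch 1 (add C, C):
    ~(A <-> B): β-rule — branch into A, ~B  //  ~A, B.
      branch 1.1 (add A, ~B):
        ○ open, literals {A=T, B=F, C=T}.
      branch 1.2 (add ~A, B):
        ○ open, literals {A=F, B=T, C=T}.
  branch 2 (add ~C, ~C):
    ~(A <-> B): β-rule — branch into A, ~B  //  ~A, B.
      branch 2.1 (add A, ~B):
        ○ open, literals {A=T, B=F, C=F}.
      branch 2.2 (add ~A, B):
        ○ open, literals {A=F, B=T, C=F}.
0 branches closed, 4 open.
Each open branch fixes some atoms; the unmentioned ones are free. Counting distinct full assignments: branch {A=T, B=F, C=T} (none free) contributes 1 new; branch {A=F, B=T, C=T} (none free) contributes 1 new; branch {A=T, B=F, C=F} (none free) contributes 1 new; branch {A=F, B=T, C=F} (none free) contributes 1 new. Total: 4.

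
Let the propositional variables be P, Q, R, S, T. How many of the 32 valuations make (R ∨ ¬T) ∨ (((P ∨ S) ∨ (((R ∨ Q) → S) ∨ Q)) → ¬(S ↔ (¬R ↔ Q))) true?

Initial set: {T ((R ∨ ¬T) ∨ (((P ∨ S) ∨ (((R ∨ Q) → S) ∨ Q)) → ¬(S ↔ (¬R ↔ Q))))}.
T ((R ∨ ¬T) ∨ (((P ∨ S) ∨ (((R ∨ Q) → S) ∨ Q)) → ¬(S ↔ (¬R ↔ Q)))): β-rule — branch into T (R ∨ ¬T)  //  T (((P ∨ S) ∨ (((R ∨ Q) → S) ∨ Q)) → ¬(S ↔ (¬R ↔ Q))).
  branch 1 (add T (R ∨ ¬T)):
    T (R ∨ ¬T): β-rule — branch into T R  //  T ¬T.
      branch 1.1 (add T R):
        ○ open, literals {R=true}.
      branch 1.2 (add T ¬T):
        ○ open, literals {T=false}.
  branch 2 (add T (((P ∨ S) ∨ (((R ∨ Q) → S) ∨ Q)) → ¬(S ↔ (¬R ↔ Q)))):
    T (((P ∨ S) ∨ (((R ∨ Q) → S) ∨ Q)) → ¬(S ↔ (¬R ↔ Q))): β-rule — branch into F ((P ∨ S) ∨ (((R ∨ Q) → S) ∨ Q))  //  T ¬(S ↔ (¬R ↔ Q)).
      branch 2.1 (add F ((P ∨ S) ∨ (((R ∨ Q) → S) ∨ Q))):
        F ((P ∨ S) ∨ (((R ∨ Q) → S) ∨ Q)): α-rule — add F (P ∨ S), F (((R ∨ Q) → S) ∨ Q).
        F (P ∨ S): α-rule — add F P, F S.
        F (((R ∨ Q) → S) ∨ Q): α-rule — add F ((R ∨ Q) → S), F Q.
        F ((R ∨ Q) → S): α-rule — add T (R ∨ Q), F S.
        T (R ∨ Q): β-rule — branch into T R  //  T Q.
          branch 2.1.1 (add T R):
            ○ open, literals {P=false, Q=false, R=true, S=false}.
          branch 2.1.2 (add T Q):
            × closes — contains both Q and ¬Q.
      branch 2.2 (add T ¬(S ↔ (¬R ↔ Q))):
        T ¬(S ↔ (¬R ↔ Q)): β-rule — branch into T S, F (¬R ↔ Q)  //  F S, T (¬R ↔ Q).
          branch 2.2.1 (add T S, F (¬R ↔ Q)):
            F (¬R ↔ Q): β-rule — branch into T ¬R, F Q  //  F ¬R, T Q.
              branch 2.2.1.1 (add T ¬R, F Q):
                ○ open, literals {Q=false, R=false, S=true}.
              branch 2.2.1.2 (add F ¬R, T Q):
                ○ open, literals {Q=true, R=true, S=true}.
          branch 2.2.2 (add F S, T (¬R ↔ Q)):
            T (¬R ↔ Q): β-rule — branch into T ¬R, T Q  //  F ¬R, F Q.
              branch 2.2.2.1 (add T ¬R, T Q):
                ○ open, literals {Q=true, R=false, S=false}.
              branch 2.2.2.2 (add F ¬R, F Q):
                ○ open, literals {Q=false, R=true, S=false}.
1 branch closed, 7 open.
Each open branch fixes some atoms; the unmentioned ones are free. Counting distinct full assignments: branch {R=true} (P, Q, S, T) contributes 16 new; branch {T=false} (P, Q, R, S) contributes 8 new; branch {P=false, Q=false, R=true, S=false} (T) contributes 0 new; branch {Q=false, R=false, S=true} (P, T) contributes 2 new; branch {Q=true, R=true, S=true} (P, T) contributes 0 new; branch {Q=true, R=false, S=false} (P, T) contributes 2 new; branch {Q=false, R=true, S=false} (P, T) contributes 0 new. Total: 28.

28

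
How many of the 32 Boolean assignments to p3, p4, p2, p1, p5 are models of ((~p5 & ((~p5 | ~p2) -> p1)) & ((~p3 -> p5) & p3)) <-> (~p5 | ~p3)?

12

Initial set: {(((~p5 & ((~p5 | ~p2) -> p1)) & ((~p3 -> p5) & p3)) <-> (~p5 | ~p3))}.
(((~p5 & ((~p5 | ~p2) -> p1)) & ((~p3 -> p5) & p3)) <-> (~p5 | ~p3)): β-rule — branch into ((~p5 & ((~p5 | ~p2) -> p1)) & ((~p3 -> p5) & p3)), (~p5 | ~p3)  //  ~((~p5 & ((~p5 | ~p2) -> p1)) & ((~p3 -> p5) & p3)), ~(~p5 | ~p3).
  branch 1 (add ((~p5 & ((~p5 | ~p2) -> p1)) & ((~p3 -> p5) & p3)), (~p5 | ~p3)):
    ((~p5 & ((~p5 | ~p2) -> p1)) & ((~p3 -> p5) & p3)): α-rule — add (~p5 & ((~p5 | ~p2) -> p1)), ((~p3 -> p5) & p3).
    (~p5 & ((~p5 | ~p2) -> p1)): α-rule — add ~p5, ((~p5 | ~p2) -> p1).
    ((~p3 -> p5) & p3): α-rule — add (~p3 -> p5), p3.
    (~p5 | ~p3): β-rule — branch into ~p5  //  ~p3.
      branch 1.1 (add ~p5):
        ((~p5 | ~p2) -> p1): β-rule — branch into ~(~p5 | ~p2)  //  p1.
          branch 1.1.1 (add ~(~p5 | ~p2)):
            ~(~p5 | ~p2): α-rule — add ~~p5, ~~p2.
            × closes — contains both p5 and ~p5.
          branch 1.1.2 (add p1):
            (~p3 -> p5): β-rule — branch into ~~p3  //  p5.
              branch 1.1.2.1 (add ~~p3):
                ○ open, literals {p1=1, p3=1, p5=0}.
              branch 1.1.2.2 (add p5):
                × closes — contains both p5 and ~p5.
      branch 1.2 (add ~p3):
        × closes — contains both p3 and ~p3.
  branch 2 (add ~((~p5 & ((~p5 | ~p2) -> p1)) & ((~p3 -> p5) & p3)), ~(~p5 | ~p3)):
    ~(~p5 | ~p3): α-rule — add ~~p5, ~~p3.
    ~((~p5 & ((~p5 | ~p2) -> p1)) & ((~p3 -> p5) & p3)): β-rule — branch into ~(~p5 & ((~p5 | ~p2) -> p1))  //  ~((~p3 -> p5) & p3).
      branch 2.1 (add ~(~p5 & ((~p5 | ~p2) -> p1))):
        ~(~p5 & ((~p5 | ~p2) -> p1)): β-rule — branch into ~~p5  //  ~((~p5 | ~p2) -> p1).
          branch 2.1.1 (add ~~p5):
            ○ open, literals {p3=1, p5=1}.
          branch 2.1.2 (add ~((~p5 | ~p2) -> p1)):
            ~((~p5 | ~p2) -> p1): α-rule — add (~p5 | ~p2), ~p1.
            (~p5 | ~p2): β-rule — branch into ~p5  //  ~p2.
              branch 2.1.2.1 (add ~p5):
                × closes — contains both p5 and ~p5.
              branch 2.1.2.2 (add ~p2):
                ○ open, literals {p1=0, p2=0, p3=1, p5=1}.
      branch 2.2 (add ~((~p3 -> p5) & p3)):
        ~((~p3 -> p5) & p3): β-rule — branch into ~(~p3 -> p5)  //  ~p3.
          branch 2.2.1 (add ~(~p3 -> p5)):
            ~(~p3 -> p5): α-rule — add ~p3, ~p5.
            × closes — contains both p3 and ~p3.
          branch 2.2.2 (add ~p3):
            × closes — contains both p3 and ~p3.
6 branches closed, 3 open.
Each open branch fixes some atoms; the unmentioned ones are free. Counting distinct full assignments: branch {p1=1, p3=1, p5=0} (p4, p2) contributes 4 new; branch {p3=1, p5=1} (p4, p2, p1) contributes 8 new; branch {p1=0, p2=0, p3=1, p5=1} (p4) contributes 0 new. Total: 12.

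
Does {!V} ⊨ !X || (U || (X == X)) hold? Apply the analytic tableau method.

Initial set: {!V; !(!X || (U || (X == X)))}.
!(!X || (U || (X == X))): α-rule — add !!X, !(U || (X == X)).
!(U || (X == X)): α-rule — add !U, !(X == X).
!(X == X): β-rule — branch into X, !X  //  !X, X.
  branch 1 (add X, !X):
    × closes — contains both X and !X.
  branch 2 (add !X, X):
    × closes — contains both X and !X.
All 2 branches close.
Every branch closed, so the premises entail the conclusion.

Yes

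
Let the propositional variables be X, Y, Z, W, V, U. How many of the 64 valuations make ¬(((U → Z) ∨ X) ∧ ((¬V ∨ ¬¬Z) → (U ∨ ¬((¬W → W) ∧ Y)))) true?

14

Initial set: {¬(((U → Z) ∨ X) ∧ ((¬V ∨ ¬¬Z) → (U ∨ ¬((¬W → W) ∧ Y))))}.
¬(((U → Z) ∨ X) ∧ ((¬V ∨ ¬¬Z) → (U ∨ ¬((¬W → W) ∧ Y)))): β-rule — branch into ¬((U → Z) ∨ X)  //  ¬((¬V ∨ ¬¬Z) → (U ∨ ¬((¬W → W) ∧ Y))).
  branch 1 (add ¬((U → Z) ∨ X)):
    ¬((U → Z) ∨ X): α-rule — add ¬(U → Z), ¬X.
    ¬(U → Z): α-rule — add U, ¬Z.
    ○ open, literals {U=true, X=false, Z=false}.
  branch 2 (add ¬((¬V ∨ ¬¬Z) → (U ∨ ¬((¬W → W) ∧ Y)))):
    ¬((¬V ∨ ¬¬Z) → (U ∨ ¬((¬W → W) ∧ Y))): α-rule — add (¬V ∨ ¬¬Z), ¬(U ∨ ¬((¬W → W) ∧ Y)).
    ¬(U ∨ ¬((¬W → W) ∧ Y)): α-rule — add ¬U, ¬¬((¬W → W) ∧ Y).
    ¬¬((¬W → W) ∧ Y): α-rule — add (¬W → W), Y.
    (¬V ∨ ¬¬Z): β-rule — branch into ¬V  //  ¬¬Z.
      branch 2.1 (add ¬V):
        (¬W → W): β-rule — branch into ¬¬W  //  W.
          branch 2.1.1 (add ¬¬W):
            ○ open, literals {U=false, V=false, W=true, Y=true}.
          branch 2.1.2 (add W):
            ○ open, literals {U=false, V=false, W=true, Y=true}.
      branch 2.2 (add ¬¬Z):
        ¬¬Z: drop double negation, giving Z.
        (¬W → W): β-rule — branch into ¬¬W  //  W.
          branch 2.2.1 (add ¬¬W):
            ○ open, literals {U=false, W=true, Y=true, Z=true}.
          branch 2.2.2 (add W):
            ○ open, literals {U=false, W=true, Y=true, Z=true}.
0 branches closed, 5 open.
Each open branch fixes some atoms; the unmentioned ones are free. Counting distinct full assignments: branch {U=true, X=false, Z=false} (Y, W, V) contributes 8 new; branch {U=false, V=false, W=true, Y=true} (X, Z) contributes 4 new; branch {U=false, V=false, W=true, Y=true} (X, Z) contributes 0 new; branch {U=false, W=true, Y=true, Z=true} (X, V) contributes 2 new; branch {U=false, W=true, Y=true, Z=true} (X, V) contributes 0 new. Total: 14.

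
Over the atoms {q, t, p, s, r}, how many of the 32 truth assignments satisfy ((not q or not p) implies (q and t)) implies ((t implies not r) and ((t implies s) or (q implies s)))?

Initial set: {T (((not q or not p) implies (q and t)) implies ((t implies not r) and ((t implies s) or (q implies s))))}.
T (((not q or not p) implies (q and t)) implies ((t implies not r) and ((t implies s) or (q implies s)))): β-rule — branch into F ((not q or not p) implies (q and t))  //  T ((t implies not r) and ((t implies s) or (q implies s))).
  branch 1 (add F ((not q or not p) implies (q and t))):
    F ((not q or not p) implies (q and t)): α-rule — add T (not q or not p), F (q and t).
    T (not q or not p): β-rule — branch into T not q  //  T not p.
      branch 1.1 (add T not q):
        F (q and t): β-rule — branch into F q  //  F t.
          branch 1.1.1 (add F q):
            ○ open, literals {q=0}.
          branch 1.1.2 (add F t):
            ○ open, literals {q=0, t=0}.
      branch 1.2 (add T not p):
        F (q and t): β-rule — branch into F q  //  F t.
          branch 1.2.1 (add F q):
            ○ open, literals {p=0, q=0}.
          branch 1.2.2 (add F t):
            ○ open, literals {p=0, t=0}.
  branch 2 (add T ((t implies not r) and ((t implies s) or (q implies s)))):
    T ((t implies not r) and ((t implies s) or (q implies s))): α-rule — add T (t implies not r), T ((t implies s) or (q implies s)).
    T (t implies not r): β-rule — branch into F t  //  T not r.
      branch 2.1 (add F t):
        T ((t implies s) or (q implies s)): β-rule — branch into T (t implies s)  //  T (q implies s).
          branch 2.1.1 (add T (t implies s)):
            T (t implies s): β-rule — branch into F t  //  T s.
              branch 2.1.1.1 (add F t):
                ○ open, literals {t=0}.
              branch 2.1.1.2 (add T s):
                ○ open, literals {s=1, t=0}.
          branch 2.1.2 (add T (q implies s)):
            T (q implies s): β-rule — branch into F q  //  T s.
              branch 2.1.2.1 (add F q):
                ○ open, literals {q=0, t=0}.
              branch 2.1.2.2 (add T s):
                ○ open, literals {s=1, t=0}.
      branch 2.2 (add T not r):
        T ((t implies s) or (q implies s)): β-rule — branch into T (t implies s)  //  T (q implies s).
          branch 2.2.1 (add T (t implies s)):
            T (t implies s): β-rule — branch into F t  //  T s.
              branch 2.2.1.1 (add F t):
                ○ open, literals {r=0, t=0}.
              branch 2.2.1.2 (add T s):
                ○ open, literals {r=0, s=1}.
          branch 2.2.2 (add T (q implies s)):
            T (q implies s): β-rule — branch into F q  //  T s.
              branch 2.2.2.1 (add F q):
                ○ open, literals {q=0, r=0}.
              branch 2.2.2.2 (add T s):
                ○ open, literals {r=0, s=1}.
0 branches closed, 12 open.
Each open branch fixes some atoms; the unmentioned ones are free. Counting distinct full assignments: branch {q=0} (t, p, s, r) contributes 16 new; branch {q=0, t=0} (p, s, r) contributes 0 new; branch {p=0, q=0} (t, s, r) contributes 0 new; branch {p=0, t=0} (q, s, r) contributes 4 new; branch {t=0} (q, p, s, r) contributes 4 new; branch {s=1, t=0} (q, p, r) contributes 0 new; branch {q=0, t=0} (p, s, r) contributes 0 new; branch {s=1, t=0} (q, p, r) contributes 0 new; branch {r=0, t=0} (q, p, s) contributes 0 new; branch {r=0, s=1} (q, t, p) contributes 2 new; branch {q=0, r=0} (t, p, s) contributes 0 new; branch {r=0, s=1} (q, t, p) contributes 0 new. Total: 26.

26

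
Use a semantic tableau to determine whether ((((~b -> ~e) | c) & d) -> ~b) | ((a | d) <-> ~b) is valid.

Not valid

Assume the negation and expand:
Initial set: {F (((((~b -> ~e) | c) & d) -> ~b) | ((a | d) <-> ~b))}.
F (((((~b -> ~e) | c) & d) -> ~b) | ((a | d) <-> ~b)): α-rule — add F ((((~b -> ~e) | c) & d) -> ~b), F ((a | d) <-> ~b).
F ((((~b -> ~e) | c) & d) -> ~b): α-rule — add T (((~b -> ~e) | c) & d), F ~b.
T (((~b -> ~e) | c) & d): α-rule — add T ((~b -> ~e) | c), T d.
F ((a | d) <-> ~b): β-rule — branch into T (a | d), F ~b  //  F (a | d), T ~b.
  branch 1 (add T (a | d), F ~b):
    T ((~b -> ~e) | c): β-rule — branch into T (~b -> ~e)  //  T c.
      branch 1.1 (add T (~b -> ~e)):
        T (a | d): β-rule — branch into T a  //  T d.
          branch 1.1.1 (add T a):
            T (~b -> ~e): β-rule — branch into F ~b  //  T ~e.
              branch 1.1.1.1 (add F ~b):
                ○ open, literals {a=T, b=T, d=T}.
              branch 1.1.1.2 (add T ~e):
                ○ open, literals {a=T, b=T, d=T, e=F}.
          branch 1.1.2 (add T d):
            T (~b -> ~e): β-rule — branch into F ~b  //  T ~e.
              branch 1.1.2.1 (add F ~b):
                ○ open, literals {b=T, d=T}.
              branch 1.1.2.2 (add T ~e):
                ○ open, literals {b=T, d=T, e=F}.
      branch 1.2 (add T c):
        T (a | d): β-rule — branch into T a  //  T d.
          branch 1.2.1 (add T a):
            ○ open, literals {a=T, b=T, c=T, d=T}.
          branch 1.2.2 (add T d):
            ○ open, literals {b=T, c=T, d=T}.
  branch 2 (add F (a | d), T ~b):
    × closes — contains both b and ~b.
1 branch closed, 6 open.
An open branch gives a countermodel: a=T, b=T, d=T (unmentioned atoms arbitrary); under it the original formula is false.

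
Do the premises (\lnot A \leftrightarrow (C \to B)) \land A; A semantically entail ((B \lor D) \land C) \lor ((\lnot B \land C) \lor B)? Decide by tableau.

Yes

Initial set: {((\lnot A \leftrightarrow (C \to B)) \land A); A; \lnot (((B \lor D) \land C) \lor ((\lnot B \land C) \lor B))}.
((\lnot A \leftrightarrow (C \to B)) \land A): α-rule — add (\lnot A \leftrightarrow (C \to B)), A.
\lnot (((B \lor D) \land C) \lor ((\lnot B \land C) \lor B)): α-rule — add \lnot ((B \lor D) \land C), \lnot ((\lnot B \land C) \lor B).
\lnot ((\lnot B \land C) \lor B): α-rule — add \lnot (\lnot B \land C), \lnot B.
(\lnot A \leftrightarrow (C \to B)): β-rule — branch into \lnot A, (C \to B)  //  \lnot \lnot A, \lnot (C \to B).
  branch 1 (add \lnot A, (C \to B)):
    × closes — contains both A and \lnot A.
  branch 2 (add \lnot \lnot A, \lnot (C \to B)):
    \lnot (C \to B): α-rule — add C, \lnot B.
    \lnot ((B \lor D) \land C): β-rule — branch into \lnot (B \lor D)  //  \lnot C.
      branch 2.1 (add \lnot (B \lor D)):
        \lnot (B \lor D): α-rule — add \lnot B, \lnot D.
        \lnot (\lnot B \land C): β-rule — branch into \lnot \lnot B  //  \lnot C.
          branch 2.1.1 (add \lnot \lnot B):
            × closes — contains both B and \lnot B.
          branch 2.1.2 (add \lnot C):
            × closes — contains both C and \lnot C.
      branch 2.2 (add \lnot C):
        × closes — contains both C and \lnot C.
All 4 branches close.
Every branch closed, so the premises entail the conclusion.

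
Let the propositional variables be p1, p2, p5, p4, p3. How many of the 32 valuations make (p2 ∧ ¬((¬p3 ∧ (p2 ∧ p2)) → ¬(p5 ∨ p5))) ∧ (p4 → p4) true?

Initial set: {((p2 ∧ ¬((¬p3 ∧ (p2 ∧ p2)) → ¬(p5 ∨ p5))) ∧ (p4 → p4))}.
((p2 ∧ ¬((¬p3 ∧ (p2 ∧ p2)) → ¬(p5 ∨ p5))) ∧ (p4 → p4)): α-rule — add (p2 ∧ ¬((¬p3 ∧ (p2 ∧ p2)) → ¬(p5 ∨ p5))), (p4 → p4).
(p2 ∧ ¬((¬p3 ∧ (p2 ∧ p2)) → ¬(p5 ∨ p5))): α-rule — add p2, ¬((¬p3 ∧ (p2 ∧ p2)) → ¬(p5 ∨ p5)).
¬((¬p3 ∧ (p2 ∧ p2)) → ¬(p5 ∨ p5)): α-rule — add (¬p3 ∧ (p2 ∧ p2)), ¬¬(p5 ∨ p5).
(¬p3 ∧ (p2 ∧ p2)): α-rule — add ¬p3, (p2 ∧ p2).
(p2 ∧ p2): α-rule — add p2, p2.
(p4 → p4): β-rule — branch into ¬p4  //  p4.
  branch 1 (add ¬p4):
    ¬¬(p5 ∨ p5): β-rule — branch into p5  //  p5.
      branch 1.1 (add p5):
        ○ open, literals {p2=T, p3=F, p4=F, p5=T}.
      branch 1.2 (add p5):
        ○ open, literals {p2=T, p3=F, p4=F, p5=T}.
  branch 2 (add p4):
    ¬¬(p5 ∨ p5): β-rule — branch into p5  //  p5.
      branch 2.1 (add p5):
        ○ open, literals {p2=T, p3=F, p4=T, p5=T}.
      branch 2.2 (add p5):
        ○ open, literals {p2=T, p3=F, p4=T, p5=T}.
0 branches closed, 4 open.
Each open branch fixes some atoms; the unmentioned ones are free. Counting distinct full assignments: branch {p2=T, p3=F, p4=F, p5=T} (p1) contributes 2 new; branch {p2=T, p3=F, p4=F, p5=T} (p1) contributes 0 new; branch {p2=T, p3=F, p4=T, p5=T} (p1) contributes 2 new; branch {p2=T, p3=F, p4=T, p5=T} (p1) contributes 0 new. Total: 4.

4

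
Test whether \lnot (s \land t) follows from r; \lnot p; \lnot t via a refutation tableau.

Yes

Initial set: {r; \lnot p; \lnot t; \lnot \lnot (s \land t)}.
\lnot \lnot (s \land t): α-rule — add s, t.
× closes — contains both t and \lnot t.
All 1 branch closes.
Every branch closed, so the premises entail the conclusion.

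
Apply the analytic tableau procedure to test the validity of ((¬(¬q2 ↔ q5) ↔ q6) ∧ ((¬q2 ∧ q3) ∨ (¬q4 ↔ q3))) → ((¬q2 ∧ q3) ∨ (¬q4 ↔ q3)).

Assume the negation and expand:
Initial set: {F (((¬(¬q2 ↔ q5) ↔ q6) ∧ ((¬q2 ∧ q3) ∨ (¬q4 ↔ q3))) → ((¬q2 ∧ q3) ∨ (¬q4 ↔ q3)))}.
F (((¬(¬q2 ↔ q5) ↔ q6) ∧ ((¬q2 ∧ q3) ∨ (¬q4 ↔ q3))) → ((¬q2 ∧ q3) ∨ (¬q4 ↔ q3))): α-rule — add T ((¬(¬q2 ↔ q5) ↔ q6) ∧ ((¬q2 ∧ q3) ∨ (¬q4 ↔ q3))), F ((¬q2 ∧ q3) ∨ (¬q4 ↔ q3)).
T ((¬(¬q2 ↔ q5) ↔ q6) ∧ ((¬q2 ∧ q3) ∨ (¬q4 ↔ q3))): α-rule — add T (¬(¬q2 ↔ q5) ↔ q6), T ((¬q2 ∧ q3) ∨ (¬q4 ↔ q3)).
F ((¬q2 ∧ q3) ∨ (¬q4 ↔ q3)): α-rule — add F (¬q2 ∧ q3), F (¬q4 ↔ q3).
T (¬(¬q2 ↔ q5) ↔ q6): β-rule — branch into T ¬(¬q2 ↔ q5), T q6  //  F ¬(¬q2 ↔ q5), F q6.
  branch 1 (add T ¬(¬q2 ↔ q5), T q6):
    T ((¬q2 ∧ q3) ∨ (¬q4 ↔ q3)): β-rule — branch into T (¬q2 ∧ q3)  //  T (¬q4 ↔ q3).
      branch 1.1 (add T (¬q2 ∧ q3)):
        T (¬q2 ∧ q3): α-rule — add T ¬q2, T q3.
        F (¬q2 ∧ q3): β-rule — branch into F ¬q2  //  F q3.
          branch 1.1.1 (add F ¬q2):
            × closes — contains both q2 and ¬q2.
          branch 1.1.2 (add F q3):
            × closes — contains both q3 and ¬q3.
      branch 1.2 (add T (¬q4 ↔ q3)):
        F (¬q2 ∧ q3): β-rule — branch into F ¬q2  //  F q3.
          branch 1.2.1 (add F ¬q2):
            F (¬q4 ↔ q3): β-rule — branch into T ¬q4, F q3  //  F ¬q4, T q3.
              branch 1.2.1.1 (add T ¬q4, F q3):
                T ¬(¬q2 ↔ q5): β-rule — branch into T ¬q2, F q5  //  F ¬q2, T q5.
                  branch 1.2.1.1.1 (add T ¬q2, F q5):
                    × closes — contains both q2 and ¬q2.
                  branch 1.2.1.1.2 (add F ¬q2, T q5):
                    T (¬q4 ↔ q3): β-rule — branch into T ¬q4, T q3  //  F ¬q4, F q3.
                      branch 1.2.1.1.2.1 (add T ¬q4, T q3):
                        × closes — contains both q3 and ¬q3.
                      branch 1.2.1.1.2.2 (add F ¬q4, F q3):
                        × closes — contains both q4 and ¬q4.
              branch 1.2.1.2 (add F ¬q4, T q3):
                T ¬(¬q2 ↔ q5): β-rule — branch into T ¬q2, F q5  //  F ¬q2, T q5.
                  branch 1.2.1.2.1 (add T ¬q2, F q5):
                    × closes — contains both q2 and ¬q2.
                  branch 1.2.1.2.2 (add F ¬q2, T q5):
                    T (¬q4 ↔ q3): β-rule — branch into T ¬q4, T q3  //  F ¬q4, F q3.
                      branch 1.2.1.2.2.1 (add T ¬q4, T q3):
                        × closes — contains both q4 and ¬q4.
                      branch 1.2.1.2.2.2 (add F ¬q4, F q3):
                        × closes — contains both q3 and ¬q3.
          branch 1.2.2 (add F q3):
            F (¬q4 ↔ q3): β-rule — branch into T ¬q4, F q3  //  F ¬q4, T q3.
              branch 1.2.2.1 (add T ¬q4, F q3):
                T ¬(¬q2 ↔ q5): β-rule — branch into T ¬q2, F q5  //  F ¬q2, T q5.
                  branch 1.2.2.1.1 (add T ¬q2, F q5):
                    T (¬q4 ↔ q3): β-rule — branch into T ¬q4, T q3  //  F ¬q4, F q3.
                      branch 1.2.2.1.1.1 (add T ¬q4, T q3):
                        × closes — contains both q3 and ¬q3.
                      branch 1.2.2.1.1.2 (add F ¬q4, F q3):
                        × closes — contains both q4 and ¬q4.
                  branch 1.2.2.1.2 (add F ¬q2, T q5):
                    T (¬q4 ↔ q3): β-rule — branch into T ¬q4, T q3  //  F ¬q4, F q3.
                      branch 1.2.2.1.2.1 (add T ¬q4, T q3):
                        × closes — contains both q3 and ¬q3.
                      branch 1.2.2.1.2.2 (add F ¬q4, F q3):
                        × closes — contains both q4 and ¬q4.
              branch 1.2.2.2 (add F ¬q4, T q3):
                × closes — contains both q3 and ¬q3.
  branch 2 (add F ¬(¬q2 ↔ q5), F q6):
    T ((¬q2 ∧ q3) ∨ (¬q4 ↔ q3)): β-rule — branch into T (¬q2 ∧ q3)  //  T (¬q4 ↔ q3).
      branch 2.1 (add T (¬q2 ∧ q3)):
        T (¬q2 ∧ q3): α-rule — add T ¬q2, T q3.
        F (¬q2 ∧ q3): β-rule — branch into F ¬q2  //  F q3.
          branch 2.1.1 (add F ¬q2):
            × closes — contains both q2 and ¬q2.
          branch 2.1.2 (add F q3):
            × closes — contains both q3 and ¬q3.
      branch 2.2 (add T (¬q4 ↔ q3)):
        F (¬q2 ∧ q3): β-rule — branch into F ¬q2  //  F q3.
          branch 2.2.1 (add F ¬q2):
            F (¬q4 ↔ q3): β-rule — branch into T ¬q4, F q3  //  F ¬q4, T q3.
              branch 2.2.1.1 (add T ¬q4, F q3):
                F ¬(¬q2 ↔ q5): β-rule — branch into T ¬q2, T q5  //  F ¬q2, F q5.
                  branch 2.2.1.1.1 (add T ¬q2, T q5):
                    × closes — contains both q2 and ¬q2.
                  branch 2.2.1.1.2 (add F ¬q2, F q5):
                    T (¬q4 ↔ q3): β-rule — branch into T ¬q4, T q3  //  F ¬q4, F q3.
                      branch 2.2.1.1.2.1 (add T ¬q4, T q3):
                        × closes — contains both q3 and ¬q3.
                      branch 2.2.1.1.2.2 (add F ¬q4, F q3):
                        × closes — contains both q4 and ¬q4.
              branch 2.2.1.2 (add F ¬q4, T q3):
                F ¬(¬q2 ↔ q5): β-rule — branch into T ¬q2, T q5  //  F ¬q2, F q5.
                  branch 2.2.1.2.1 (add T ¬q2, T q5):
                    × closes — contains both q2 and ¬q2.
                  branch 2.2.1.2.2 (add F ¬q2, F q5):
                    T (¬q4 ↔ q3): β-rule — branch into T ¬q4, T q3  //  F ¬q4, F q3.
                      branch 2.2.1.2.2.1 (add T ¬q4, T q3):
                        × closes — contains both q4 and ¬q4.
                      branch 2.2.1.2.2.2 (add F ¬q4, F q3):
                        × closes — contains both q3 and ¬q3.
          branch 2.2.2 (add F q3):
            F (¬q4 ↔ q3): β-rule — branch into T ¬q4, F q3  //  F ¬q4, T q3.
              branch 2.2.2.1 (add T ¬q4, F q3):
                F ¬(¬q2 ↔ q5): β-rule — branch into T ¬q2, T q5  //  F ¬q2, F q5.
                  branch 2.2.2.1.1 (add T ¬q2, T q5):
                    T (¬q4 ↔ q3): β-rule — branch into T ¬q4, T q3  //  F ¬q4, F q3.
                      branch 2.2.2.1.1.1 (add T ¬q4, T q3):
                        × closes — contains both q3 and ¬q3.
                      branch 2.2.2.1.1.2 (add F ¬q4, F q3):
                        × closes — contains both q4 and ¬q4.
                  branch 2.2.2.1.2 (add F ¬q2, F q5):
                    T (¬q4 ↔ q3): β-rule — branch into T ¬q4, T q3  //  F ¬q4, F q3.
                      branch 2.2.2.1.2.1 (add T ¬q4, T q3):
                        × closes — contains both q3 and ¬q3.
                      branch 2.2.2.1.2.2 (add F ¬q4, F q3):
                        × closes — contains both q4 and ¬q4.
              branch 2.2.2.2 (add F ¬q4, T q3):
                × closes — contains both q3 and ¬q3.
All 26 branches close.
Every branch closed, so the negation is unsatisfiable and the formula is valid.

Valid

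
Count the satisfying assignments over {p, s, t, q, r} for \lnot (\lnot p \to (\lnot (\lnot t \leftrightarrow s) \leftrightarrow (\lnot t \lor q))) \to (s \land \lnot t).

Initial set: {(\lnot (\lnot p \to (\lnot (\lnot t \leftrightarrow s) \leftrightarrow (\lnot t \lor q))) \to (s \land \lnot t))}.
(\lnot (\lnot p \to (\lnot (\lnot t \leftrightarrow s) \leftrightarrow (\lnot t \lor q))) \to (s \land \lnot t)): β-rule — branch into \lnot \lnot (\lnot p \to (\lnot (\lnot t \leftrightarrow s) \leftrightarrow (\lnot t \lor q)))  //  (s \land \lnot t).
  branch 1 (add \lnot \lnot (\lnot p \to (\lnot (\lnot t \leftrightarrow s) \leftrightarrow (\lnot t \lor q)))):
    \lnot \lnot (\lnot p \to (\lnot (\lnot t \leftrightarrow s) \leftrightarrow (\lnot t \lor q))): β-rule — branch into \lnot \lnot p  //  (\lnot (\lnot t \leftrightarrow s) \leftrightarrow (\lnot t \lor q)).
      branch 1.1 (add \lnot \lnot p):
        ○ open, literals {p=T}.
      branch 1.2 (add (\lnot (\lnot t \leftrightarrow s) \leftrightarrow (\lnot t \lor q))):
        (\lnot (\lnot t \leftrightarrow s) \leftrightarrow (\lnot t \lor q)): β-rule — branch into \lnot (\lnot t \leftrightarrow s), (\lnot t \lor q)  //  \lnot \lnot (\lnot t \leftrightarrow s), \lnot (\lnot t \lor q).
          branch 1.2.1 (add \lnot (\lnot t \leftrightarrow s), (\lnot t \lor q)):
            \lnot (\lnot t \leftrightarrow s): β-rule — branch into \lnot t, \lnot s  //  \lnot \lnot t, s.
              branch 1.2.1.1 (add \lnot t, \lnot s):
                (\lnot t \lor q): β-rule — branch into \lnot t  //  q.
                  branch 1.2.1.1.1 (add \lnot t):
                    ○ open, literals {s=F, t=F}.
                  branch 1.2.1.1.2 (add q):
                    ○ open, literals {q=T, s=F, t=F}.
              branch 1.2.1.2 (add \lnot \lnot t, s):
                (\lnot t \lor q): β-rule — branch into \lnot t  //  q.
                  branch 1.2.1.2.1 (add \lnot t):
                    × closes — contains both t and \lnot t.
                  branch 1.2.1.2.2 (add q):
                    ○ open, literals {q=T, s=T, t=T}.
          branch 1.2.2 (add \lnot \lnot (\lnot t \leftrightarrow s), \lnot (\lnot t \lor q)):
            \lnot (\lnot t \lor q): α-rule — add \lnot \lnot t, \lnot q.
            \lnot \lnot (\lnot t \leftrightarrow s): β-rule — branch into \lnot t, s  //  \lnot \lnot t, \lnot s.
              branch 1.2.2.1 (add \lnot t, s):
                × closes — contains both t and \lnot t.
              branch 1.2.2.2 (add \lnot \lnot t, \lnot s):
                ○ open, literals {q=F, s=F, t=T}.
  branch 2 (add (s \land \lnot t)):
    (s \land \lnot t): α-rule — add s, \lnot t.
    ○ open, literals {s=T, t=F}.
2 branches closed, 6 open.
Each open branch fixes some atoms; the unmentioned ones are free. Counting distinct full assignments: branch {p=T} (s, t, q, r) contributes 16 new; branch {s=F, t=F} (p, q, r) contributes 4 new; branch {q=T, s=F, t=F} (p, r) contributes 0 new; branch {q=T, s=T, t=T} (p, r) contributes 2 new; branch {q=F, s=F, t=T} (p, r) contributes 2 new; branch {s=T, t=F} (p, q, r) contributes 4 new. Total: 28.

28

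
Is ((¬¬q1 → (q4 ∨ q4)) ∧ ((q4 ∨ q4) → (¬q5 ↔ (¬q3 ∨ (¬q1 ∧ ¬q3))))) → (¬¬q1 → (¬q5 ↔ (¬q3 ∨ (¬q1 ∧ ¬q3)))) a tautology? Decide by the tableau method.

Valid

Assume the negation and expand:
Initial set: {¬(((¬¬q1 → (q4 ∨ q4)) ∧ ((q4 ∨ q4) → (¬q5 ↔ (¬q3 ∨ (¬q1 ∧ ¬q3))))) → (¬¬q1 → (¬q5 ↔ (¬q3 ∨ (¬q1 ∧ ¬q3)))))}.
¬(((¬¬q1 → (q4 ∨ q4)) ∧ ((q4 ∨ q4) → (¬q5 ↔ (¬q3 ∨ (¬q1 ∧ ¬q3))))) → (¬¬q1 → (¬q5 ↔ (¬q3 ∨ (¬q1 ∧ ¬q3))))): α-rule — add ((¬¬q1 → (q4 ∨ q4)) ∧ ((q4 ∨ q4) → (¬q5 ↔ (¬q3 ∨ (¬q1 ∧ ¬q3))))), ¬(¬¬q1 → (¬q5 ↔ (¬q3 ∨ (¬q1 ∧ ¬q3)))).
((¬¬q1 → (q4 ∨ q4)) ∧ ((q4 ∨ q4) → (¬q5 ↔ (¬q3 ∨ (¬q1 ∧ ¬q3))))): α-rule — add (¬¬q1 → (q4 ∨ q4)), ((q4 ∨ q4) → (¬q5 ↔ (¬q3 ∨ (¬q1 ∧ ¬q3)))).
¬(¬¬q1 → (¬q5 ↔ (¬q3 ∨ (¬q1 ∧ ¬q3)))): α-rule — add ¬¬q1, ¬(¬q5 ↔ (¬q3 ∨ (¬q1 ∧ ¬q3))).
¬¬q1: drop double negation, giving q1.
(¬¬q1 → (q4 ∨ q4)): β-rule — branch into ¬¬¬q1  //  (q4 ∨ q4).
  branch 1 (add ¬¬¬q1):
    ¬¬¬q1: drop double negation, giving ¬q1.
    × closes — contains both q1 and ¬q1.
  branch 2 (add (q4 ∨ q4)):
    ((q4 ∨ q4) → (¬q5 ↔ (¬q3 ∨ (¬q1 ∧ ¬q3)))): β-rule — branch into ¬(q4 ∨ q4)  //  (¬q5 ↔ (¬q3 ∨ (¬q1 ∧ ¬q3))).
      branch 2.1 (add ¬(q4 ∨ q4)):
        ¬(q4 ∨ q4): α-rule — add ¬q4, ¬q4.
        ¬(¬q5 ↔ (¬q3 ∨ (¬q1 ∧ ¬q3))): β-rule — branch into ¬q5, ¬(¬q3 ∨ (¬q1 ∧ ¬q3))  //  ¬¬q5, (¬q3 ∨ (¬q1 ∧ ¬q3)).
          branch 2.1.1 (add ¬q5, ¬(¬q3 ∨ (¬q1 ∧ ¬q3))):
            ¬(¬q3 ∨ (¬q1 ∧ ¬q3)): α-rule — add ¬¬q3, ¬(¬q1 ∧ ¬q3).
            (q4 ∨ q4): β-rule — branch into q4  //  q4.
              branch 2.1.1.1 (add q4):
                × closes — contains both q4 and ¬q4.
              branch 2.1.1.2 (add q4):
                × closes — contains both q4 and ¬q4.
          branch 2.1.2 (add ¬¬q5, (¬q3 ∨ (¬q1 ∧ ¬q3))):
            (q4 ∨ q4): β-rule — branch into q4  //  q4.
              branch 2.1.2.1 (add q4):
                × closes — contains both q4 and ¬q4.
              branch 2.1.2.2 (add q4):
                × closes — contains both q4 and ¬q4.
      branch 2.2 (add (¬q5 ↔ (¬q3 ∨ (¬q1 ∧ ¬q3)))):
        ¬(¬q5 ↔ (¬q3 ∨ (¬q1 ∧ ¬q3))): β-rule — branch into ¬q5, ¬(¬q3 ∨ (¬q1 ∧ ¬q3))  //  ¬¬q5, (¬q3 ∨ (¬q1 ∧ ¬q3)).
          branch 2.2.1 (add ¬q5, ¬(¬q3 ∨ (¬q1 ∧ ¬q3))):
            ¬(¬q3 ∨ (¬q1 ∧ ¬q3)): α-rule — add ¬¬q3, ¬(¬q1 ∧ ¬q3).
            (q4 ∨ q4): β-rule — branch into q4  //  q4.
              branch 2.2.1.1 (add q4):
                (¬q5 ↔ (¬q3 ∨ (¬q1 ∧ ¬q3))): β-rule — branch into ¬q5, (¬q3 ∨ (¬q1 ∧ ¬q3))  //  ¬¬q5, ¬(¬q3 ∨ (¬q1 ∧ ¬q3)).
                  branch 2.2.1.1.1 (add ¬q5, (¬q3 ∨ (¬q1 ∧ ¬q3))):
                    ¬(¬q1 ∧ ¬q3): β-rule — branch into ¬¬q1  //  ¬¬q3.
                      branch 2.2.1.1.1.1 (add ¬¬q1):
                        (¬q3 ∨ (¬q1 ∧ ¬q3)): β-rule — branch into ¬q3  //  (¬q1 ∧ ¬q3).
                          branch 2.2.1.1.1.1.1 (add ¬q3):
                            × closes — contains both q3 and ¬q3.
                          branch 2.2.1.1.1.1.2 (add (¬q1 ∧ ¬q3)):
                            (¬q1 ∧ ¬q3): α-rule — add ¬q1, ¬q3.
                            × closes — contains both q1 and ¬q1.
                      branch 2.2.1.1.1.2 (add ¬¬q3):
                        (¬q3 ∨ (¬q1 ∧ ¬q3)): β-rule — branch into ¬q3  //  (¬q1 ∧ ¬q3).
                          branch 2.2.1.1.1.2.1 (add ¬q3):
                            × closes — contains both q3 and ¬q3.
                          branch 2.2.1.1.1.2.2 (add (¬q1 ∧ ¬q3)):
                            (¬q1 ∧ ¬q3): α-rule — add ¬q1, ¬q3.
                            × closes — contains both q1 and ¬q1.
                  branch 2.2.1.1.2 (add ¬¬q5, ¬(¬q3 ∨ (¬q1 ∧ ¬q3))):
                    × closes — contains both q5 and ¬q5.
              branch 2.2.1.2 (add q4):
                (¬q5 ↔ (¬q3 ∨ (¬q1 ∧ ¬q3))): β-rule — branch into ¬q5, (¬q3 ∨ (¬q1 ∧ ¬q3))  //  ¬¬q5, ¬(¬q3 ∨ (¬q1 ∧ ¬q3)).
                  branch 2.2.1.2.1 (add ¬q5, (¬q3 ∨ (¬q1 ∧ ¬q3))):
                    ¬(¬q1 ∧ ¬q3): β-rule — branch into ¬¬q1  //  ¬¬q3.
                      branch 2.2.1.2.1.1 (add ¬¬q1):
                        (¬q3 ∨ (¬q1 ∧ ¬q3)): β-rule — branch into ¬q3  //  (¬q1 ∧ ¬q3).
                          branch 2.2.1.2.1.1.1 (add ¬q3):
                            × closes — contains both q3 and ¬q3.
                          branch 2.2.1.2.1.1.2 (add (¬q1 ∧ ¬q3)):
                            (¬q1 ∧ ¬q3): α-rule — add ¬q1, ¬q3.
                            × closes — contains both q1 and ¬q1.
                      branch 2.2.1.2.1.2 (add ¬¬q3):
                        (¬q3 ∨ (¬q1 ∧ ¬q3)): β-rule — branch into ¬q3  //  (¬q1 ∧ ¬q3).
                          branch 2.2.1.2.1.2.1 (add ¬q3):
                            × closes — contains both q3 and ¬q3.
                          branch 2.2.1.2.1.2.2 (add (¬q1 ∧ ¬q3)):
                            (¬q1 ∧ ¬q3): α-rule — add ¬q1, ¬q3.
                            × closes — contains both q1 and ¬q1.
                  branch 2.2.1.2.2 (add ¬¬q5, ¬(¬q3 ∨ (¬q1 ∧ ¬q3))):
                    × closes — contains both q5 and ¬q5.
          branch 2.2.2 (add ¬¬q5, (¬q3 ∨ (¬q1 ∧ ¬q3))):
            (q4 ∨ q4): β-rule — branch into q4  //  q4.
              branch 2.2.2.1 (add q4):
                (¬q5 ↔ (¬q3 ∨ (¬q1 ∧ ¬q3))): β-rule — branch into ¬q5, (¬q3 ∨ (¬q1 ∧ ¬q3))  //  ¬¬q5, ¬(¬q3 ∨ (¬q1 ∧ ¬q3)).
                  branch 2.2.2.1.1 (add ¬q5, (¬q3 ∨ (¬q1 ∧ ¬q3))):
                    × closes — contains both q5 and ¬q5.
                  branch 2.2.2.1.2 (add ¬¬q5, ¬(¬q3 ∨ (¬q1 ∧ ¬q3))):
                    ¬(¬q3 ∨ (¬q1 ∧ ¬q3)): α-rule — add ¬¬q3, ¬(¬q1 ∧ ¬q3).
                    (¬q3 ∨ (¬q1 ∧ ¬q3)): β-rule — branch into ¬q3  //  (¬q1 ∧ ¬q3).
                      branch 2.2.2.1.2.1 (add ¬q3):
                        × closes — contains both q3 and ¬q3.
                      branch 2.2.2.1.2.2 (add (¬q1 ∧ ¬q3)):
                        (¬q1 ∧ ¬q3): α-rule — add ¬q1, ¬q3.
                        × closes — contains both q1 and ¬q1.
              branch 2.2.2.2 (add q4):
                (¬q5 ↔ (¬q3 ∨ (¬q1 ∧ ¬q3))): β-rule — branch into ¬q5, (¬q3 ∨ (¬q1 ∧ ¬q3))  //  ¬¬q5, ¬(¬q3 ∨ (¬q1 ∧ ¬q3)).
                  branch 2.2.2.2.1 (add ¬q5, (¬q3 ∨ (¬q1 ∧ ¬q3))):
                    × closes — contains both q5 and ¬q5.
                  branch 2.2.2.2.2 (add ¬¬q5, ¬(¬q3 ∨ (¬q1 ∧ ¬q3))):
                    ¬(¬q3 ∨ (¬q1 ∧ ¬q3)): α-rule — add ¬¬q3, ¬(¬q1 ∧ ¬q3).
                    (¬q3 ∨ (¬q1 ∧ ¬q3)): β-rule — branch into ¬q3  //  (¬q1 ∧ ¬q3).
                      branch 2.2.2.2.2.1 (add ¬q3):
                        × closes — contains both q3 and ¬q3.
                      branch 2.2.2.2.2.2 (add (¬q1 ∧ ¬q3)):
                        (¬q1 ∧ ¬q3): α-rule — add ¬q1, ¬q3.
                        × closes — contains both q1 and ¬q1.
All 21 branches close.
Every branch closed, so the negation is unsatisfiable and the formula is valid.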